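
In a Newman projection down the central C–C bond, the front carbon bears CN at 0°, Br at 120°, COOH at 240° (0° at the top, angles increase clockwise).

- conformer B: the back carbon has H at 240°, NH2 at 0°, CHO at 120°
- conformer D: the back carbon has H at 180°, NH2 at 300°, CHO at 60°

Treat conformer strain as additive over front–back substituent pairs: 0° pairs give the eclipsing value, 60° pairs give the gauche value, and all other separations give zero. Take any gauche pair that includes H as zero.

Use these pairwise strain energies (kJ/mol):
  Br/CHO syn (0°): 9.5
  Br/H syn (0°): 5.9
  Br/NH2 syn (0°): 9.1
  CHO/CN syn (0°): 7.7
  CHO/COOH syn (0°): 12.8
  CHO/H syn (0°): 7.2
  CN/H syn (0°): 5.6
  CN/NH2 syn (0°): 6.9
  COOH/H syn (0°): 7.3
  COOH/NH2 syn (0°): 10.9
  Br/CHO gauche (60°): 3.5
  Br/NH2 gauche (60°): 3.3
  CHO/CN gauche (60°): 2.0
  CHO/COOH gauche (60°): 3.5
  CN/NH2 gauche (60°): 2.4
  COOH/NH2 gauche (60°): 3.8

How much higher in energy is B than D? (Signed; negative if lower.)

+12.0 kJ/mol

B is eclipsed. CN at 0° is eclipsed with NH2 at 0° (6.9); Br at 120° is eclipsed with CHO at 120° (9.5); COOH at 240° is eclipsed with H at 240° (7.3). Total 23.7 kJ/mol.
D is staggered. CN at 0° is gauche with NH2 at 300° (2.4); CN at 0° is gauche with CHO at 60° (2.0); Br at 120° is gauche with CHO at 60° (3.5); COOH at 240° is gauche with NH2 at 300° (3.8). Total 11.7 kJ/mol.
E(B) − E(D) = 23.7 − 11.7 = +12.0 kJ/mol.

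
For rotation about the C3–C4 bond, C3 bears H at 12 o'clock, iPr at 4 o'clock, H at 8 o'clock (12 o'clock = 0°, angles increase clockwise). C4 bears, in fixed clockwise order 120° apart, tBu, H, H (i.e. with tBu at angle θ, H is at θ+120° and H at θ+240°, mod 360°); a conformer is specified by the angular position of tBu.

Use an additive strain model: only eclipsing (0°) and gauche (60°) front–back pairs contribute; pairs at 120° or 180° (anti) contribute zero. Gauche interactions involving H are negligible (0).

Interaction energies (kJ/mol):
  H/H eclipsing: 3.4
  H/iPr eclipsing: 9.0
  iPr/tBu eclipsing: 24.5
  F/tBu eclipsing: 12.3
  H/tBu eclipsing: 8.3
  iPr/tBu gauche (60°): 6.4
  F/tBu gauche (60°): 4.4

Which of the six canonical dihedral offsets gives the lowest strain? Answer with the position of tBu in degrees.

tBu at 0° (eclipsed): H–tBu eclipsed, iPr–H eclipsed, H–H eclipsed; 8.3 + 9.0 + 3.4 = 20.7 kJ/mol.
tBu at 60° (staggered): iPr–tBu gauche; 6.4 = 6.4 kJ/mol.
tBu at 120° (eclipsed): H–H eclipsed, iPr–tBu eclipsed, H–H eclipsed; 3.4 + 24.5 + 3.4 = 31.3 kJ/mol.
tBu at 180° (staggered): iPr–tBu gauche; 6.4 = 6.4 kJ/mol.
tBu at 240° (eclipsed): H–H eclipsed, iPr–H eclipsed, H–tBu eclipsed; 3.4 + 9.0 + 8.3 = 20.7 kJ/mol.
tBu at 300° (staggered): no non-H gauche contacts → 0.0 kJ/mol.
The minimum (0.0 kJ/mol) occurs with tBu at 300°.

300°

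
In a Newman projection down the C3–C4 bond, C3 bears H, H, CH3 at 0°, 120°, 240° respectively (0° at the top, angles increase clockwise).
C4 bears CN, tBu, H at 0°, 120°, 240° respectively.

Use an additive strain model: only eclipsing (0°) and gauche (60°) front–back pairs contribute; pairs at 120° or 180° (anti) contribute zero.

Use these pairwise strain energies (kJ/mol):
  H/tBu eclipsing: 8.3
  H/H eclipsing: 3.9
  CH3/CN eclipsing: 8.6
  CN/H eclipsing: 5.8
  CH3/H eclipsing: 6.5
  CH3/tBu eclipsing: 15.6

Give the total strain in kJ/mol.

This conformer (eclipsed): H–CN eclipsed, H–tBu eclipsed, CH3–H eclipsed; 5.8 + 8.3 + 6.5 = 20.6 kJ/mol.

20.6 kJ/mol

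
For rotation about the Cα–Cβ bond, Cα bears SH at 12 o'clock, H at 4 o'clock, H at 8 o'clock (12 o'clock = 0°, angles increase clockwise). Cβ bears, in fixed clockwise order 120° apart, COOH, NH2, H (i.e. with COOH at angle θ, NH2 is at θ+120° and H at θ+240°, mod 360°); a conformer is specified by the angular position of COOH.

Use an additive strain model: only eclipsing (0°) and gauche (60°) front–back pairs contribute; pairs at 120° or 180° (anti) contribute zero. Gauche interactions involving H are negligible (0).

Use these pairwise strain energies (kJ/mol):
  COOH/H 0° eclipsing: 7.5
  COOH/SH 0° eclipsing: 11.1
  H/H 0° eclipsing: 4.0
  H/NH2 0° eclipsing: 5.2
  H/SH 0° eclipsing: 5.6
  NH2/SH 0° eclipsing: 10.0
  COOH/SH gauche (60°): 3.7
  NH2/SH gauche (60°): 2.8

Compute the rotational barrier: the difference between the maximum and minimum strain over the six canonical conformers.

COOH at 0° (eclipsed): SH–COOH eclipsed, H–NH2 eclipsed, H–H eclipsed; 11.1 + 5.2 + 4.0 = 20.3 kJ/mol.
COOH at 60° (staggered): SH–COOH gauche; 3.7 = 3.7 kJ/mol.
COOH at 120° (eclipsed): SH–H eclipsed, H–COOH eclipsed, H–NH2 eclipsed; 5.6 + 7.5 + 5.2 = 18.3 kJ/mol.
COOH at 180° (staggered): SH–NH2 gauche; 2.8 = 2.8 kJ/mol.
COOH at 240° (eclipsed): SH–NH2 eclipsed, H–H eclipsed, H–COOH eclipsed; 10.0 + 4.0 + 7.5 = 21.5 kJ/mol.
COOH at 300° (staggered): SH–COOH gauche, SH–NH2 gauche; 3.7 + 2.8 = 6.5 kJ/mol.
Max at 240° (21.5 kJ/mol), min at 180° (2.8 kJ/mol); barrier = 18.7 kJ/mol.

18.7 kJ/mol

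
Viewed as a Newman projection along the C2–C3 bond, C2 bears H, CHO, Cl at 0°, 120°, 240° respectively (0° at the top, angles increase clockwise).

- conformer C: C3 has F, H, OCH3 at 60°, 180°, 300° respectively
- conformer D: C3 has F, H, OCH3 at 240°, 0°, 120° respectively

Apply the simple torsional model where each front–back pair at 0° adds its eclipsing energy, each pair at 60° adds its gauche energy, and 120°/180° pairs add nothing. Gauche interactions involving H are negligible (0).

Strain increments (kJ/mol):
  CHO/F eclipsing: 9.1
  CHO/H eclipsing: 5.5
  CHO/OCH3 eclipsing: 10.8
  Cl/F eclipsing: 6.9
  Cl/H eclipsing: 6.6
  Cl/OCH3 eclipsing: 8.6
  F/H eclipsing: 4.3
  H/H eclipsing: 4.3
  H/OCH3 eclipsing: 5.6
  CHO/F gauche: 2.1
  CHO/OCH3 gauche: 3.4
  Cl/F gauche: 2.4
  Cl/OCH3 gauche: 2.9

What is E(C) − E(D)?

-17.0 kJ/mol

C is staggered. CHO at 120° is gauche with F at 60° (2.1); Cl at 240° is gauche with OCH3 at 300° (2.9). Total 5.0 kJ/mol.
D is eclipsed. H at 0° is eclipsed with H at 0° (4.3); CHO at 120° is eclipsed with OCH3 at 120° (10.8); Cl at 240° is eclipsed with F at 240° (6.9). Total 22.0 kJ/mol.
E(C) − E(D) = 5.0 − 22.0 = -17.0 kJ/mol.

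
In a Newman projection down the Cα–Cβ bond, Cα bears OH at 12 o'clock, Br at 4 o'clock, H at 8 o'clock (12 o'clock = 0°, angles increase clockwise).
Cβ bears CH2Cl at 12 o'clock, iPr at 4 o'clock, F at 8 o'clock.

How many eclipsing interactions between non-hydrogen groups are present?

2

Non-H eclipsing pairs: OH(0°)/CH2Cl(0°); Br(120°)/iPr(120°) — 2 interactions.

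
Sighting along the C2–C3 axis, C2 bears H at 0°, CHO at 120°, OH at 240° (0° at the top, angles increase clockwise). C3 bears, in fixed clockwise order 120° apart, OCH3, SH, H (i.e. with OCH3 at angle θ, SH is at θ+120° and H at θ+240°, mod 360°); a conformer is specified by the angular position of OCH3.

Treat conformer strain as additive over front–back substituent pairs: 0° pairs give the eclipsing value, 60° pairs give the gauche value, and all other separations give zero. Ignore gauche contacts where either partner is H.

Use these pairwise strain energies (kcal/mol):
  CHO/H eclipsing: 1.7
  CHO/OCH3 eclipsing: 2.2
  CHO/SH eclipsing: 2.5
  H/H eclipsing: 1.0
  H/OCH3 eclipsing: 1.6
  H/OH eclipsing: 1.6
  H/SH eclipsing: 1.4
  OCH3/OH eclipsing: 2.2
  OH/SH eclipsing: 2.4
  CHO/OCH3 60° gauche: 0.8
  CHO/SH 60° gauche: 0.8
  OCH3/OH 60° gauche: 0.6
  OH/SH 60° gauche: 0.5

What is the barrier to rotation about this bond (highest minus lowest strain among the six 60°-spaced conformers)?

OCH3 at 0° (eclipsed): H(0°)/OCH3(0°) eclipsed 1.6; CHO(120°)/SH(120°) eclipsed 2.5; OH(240°)/H(240°) eclipsed 1.6 → 5.7 kcal/mol.
OCH3 at 60° (staggered): CHO(120°)/OCH3(60°) gauche 0.8; CHO(120°)/SH(180°) gauche 0.8; OH(240°)/SH(180°) gauche 0.5 → 2.1 kcal/mol.
OCH3 at 120° (eclipsed): H(0°)/H(0°) eclipsed 1.0; CHO(120°)/OCH3(120°) eclipsed 2.2; OH(240°)/SH(240°) eclipsed 2.4 → 5.6 kcal/mol.
OCH3 at 180° (staggered): CHO(120°)/OCH3(180°) gauche 0.8; OH(240°)/OCH3(180°) gauche 0.6; OH(240°)/SH(300°) gauche 0.5 → 1.9 kcal/mol.
OCH3 at 240° (eclipsed): H(0°)/SH(0°) eclipsed 1.4; CHO(120°)/H(120°) eclipsed 1.7; OH(240°)/OCH3(240°) eclipsed 2.2 → 5.3 kcal/mol.
OCH3 at 300° (staggered): CHO(120°)/SH(60°) gauche 0.8; OH(240°)/OCH3(300°) gauche 0.6 → 1.4 kcal/mol.
Max at 0° (5.7 kcal/mol), min at 300° (1.4 kcal/mol); barrier = 4.3 kcal/mol.

4.3 kcal/mol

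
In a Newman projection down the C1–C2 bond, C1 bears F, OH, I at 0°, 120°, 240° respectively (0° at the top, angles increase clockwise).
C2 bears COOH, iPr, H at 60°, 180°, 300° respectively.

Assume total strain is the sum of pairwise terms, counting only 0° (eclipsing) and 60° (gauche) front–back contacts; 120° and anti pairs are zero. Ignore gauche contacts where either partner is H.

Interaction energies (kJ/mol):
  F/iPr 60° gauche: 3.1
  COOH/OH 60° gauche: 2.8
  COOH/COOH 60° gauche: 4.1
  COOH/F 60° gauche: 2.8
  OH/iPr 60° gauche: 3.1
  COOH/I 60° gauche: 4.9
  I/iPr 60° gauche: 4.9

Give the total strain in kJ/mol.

This conformer (staggered): F(0°)/COOH(60°) gauche 2.8; OH(120°)/COOH(60°) gauche 2.8; OH(120°)/iPr(180°) gauche 3.1; I(240°)/iPr(180°) gauche 4.9 → 13.6 kJ/mol.

13.6 kJ/mol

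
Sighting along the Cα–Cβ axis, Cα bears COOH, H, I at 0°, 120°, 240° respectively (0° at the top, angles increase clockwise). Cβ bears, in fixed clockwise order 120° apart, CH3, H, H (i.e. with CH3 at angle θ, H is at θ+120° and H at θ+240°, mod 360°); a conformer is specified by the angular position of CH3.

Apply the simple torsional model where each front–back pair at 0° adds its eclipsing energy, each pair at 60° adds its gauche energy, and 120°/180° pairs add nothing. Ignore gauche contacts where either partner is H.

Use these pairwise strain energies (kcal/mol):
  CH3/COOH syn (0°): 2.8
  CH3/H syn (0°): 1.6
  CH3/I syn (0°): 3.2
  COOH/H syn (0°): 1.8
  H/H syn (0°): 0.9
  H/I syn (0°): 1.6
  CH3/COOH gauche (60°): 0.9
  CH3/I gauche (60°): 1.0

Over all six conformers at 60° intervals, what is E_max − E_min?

5.0 kcal/mol

CH3 at 0° (eclipsed): COOH(0°)/CH3(0°) eclipsed 2.8; H(120°)/H(120°) eclipsed 0.9; I(240°)/H(240°) eclipsed 1.6 → 5.3 kcal/mol.
CH3 at 60° (staggered): COOH(0°)/CH3(60°) gauche 0.9 → 0.9 kcal/mol.
CH3 at 120° (eclipsed): COOH(0°)/H(0°) eclipsed 1.8; H(120°)/CH3(120°) eclipsed 1.6; I(240°)/H(240°) eclipsed 1.6 → 5.0 kcal/mol.
CH3 at 180° (staggered): I(240°)/CH3(180°) gauche 1.0 → 1.0 kcal/mol.
CH3 at 240° (eclipsed): COOH(0°)/H(0°) eclipsed 1.8; H(120°)/H(120°) eclipsed 0.9; I(240°)/CH3(240°) eclipsed 3.2 → 5.9 kcal/mol.
CH3 at 300° (staggered): COOH(0°)/CH3(300°) gauche 0.9; I(240°)/CH3(300°) gauche 1.0 → 1.9 kcal/mol.
Max at 240° (5.9 kcal/mol), min at 60° (0.9 kcal/mol); barrier = 5.0 kcal/mol.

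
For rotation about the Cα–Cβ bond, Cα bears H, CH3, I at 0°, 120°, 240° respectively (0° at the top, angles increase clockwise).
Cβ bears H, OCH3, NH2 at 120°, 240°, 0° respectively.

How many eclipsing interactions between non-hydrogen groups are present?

Non-H eclipsing pairs: I(240°)/OCH3(240°) — 1 interaction.

1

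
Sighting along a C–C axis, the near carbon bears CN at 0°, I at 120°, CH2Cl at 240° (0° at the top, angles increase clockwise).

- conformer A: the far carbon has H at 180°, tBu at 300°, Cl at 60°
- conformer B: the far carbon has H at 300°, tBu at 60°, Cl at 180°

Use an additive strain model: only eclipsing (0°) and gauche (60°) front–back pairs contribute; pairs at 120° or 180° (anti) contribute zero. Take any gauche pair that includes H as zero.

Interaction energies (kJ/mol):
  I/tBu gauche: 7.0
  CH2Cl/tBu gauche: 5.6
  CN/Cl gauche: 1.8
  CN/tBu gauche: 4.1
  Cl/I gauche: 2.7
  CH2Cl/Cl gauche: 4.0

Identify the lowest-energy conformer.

A

A (staggered): CN–tBu gauche, CN–Cl gauche, I–Cl gauche, CH2Cl–tBu gauche; 4.1 + 1.8 + 2.7 + 5.6 = 14.2 kJ/mol.
B (staggered): CN–tBu gauche, I–tBu gauche, I–Cl gauche, CH2Cl–Cl gauche; 4.1 + 7.0 + 2.7 + 4.0 = 17.8 kJ/mol.
A has the lowest total (14.2 kJ/mol).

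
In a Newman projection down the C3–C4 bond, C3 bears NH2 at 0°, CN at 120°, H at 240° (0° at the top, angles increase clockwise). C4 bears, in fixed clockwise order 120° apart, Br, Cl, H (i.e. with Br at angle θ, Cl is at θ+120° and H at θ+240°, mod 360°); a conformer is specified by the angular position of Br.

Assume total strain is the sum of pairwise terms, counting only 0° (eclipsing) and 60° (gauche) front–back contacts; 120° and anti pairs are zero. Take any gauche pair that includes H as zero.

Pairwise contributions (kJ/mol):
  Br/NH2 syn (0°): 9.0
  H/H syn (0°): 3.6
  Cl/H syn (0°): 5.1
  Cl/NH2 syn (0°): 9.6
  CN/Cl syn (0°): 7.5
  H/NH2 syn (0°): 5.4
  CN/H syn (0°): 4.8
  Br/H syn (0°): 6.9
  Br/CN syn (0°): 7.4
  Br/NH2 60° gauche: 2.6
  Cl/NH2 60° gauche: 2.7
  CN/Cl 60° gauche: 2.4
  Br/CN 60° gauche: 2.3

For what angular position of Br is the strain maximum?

240°

Br at 0° (eclipsed): NH2–Br eclipsed, CN–Cl eclipsed, H–H eclipsed; 9.0 + 7.5 + 3.6 = 20.1 kJ/mol.
Br at 60° (staggered): NH2–Br gauche, CN–Br gauche, CN–Cl gauche; 2.6 + 2.3 + 2.4 = 7.3 kJ/mol.
Br at 120° (eclipsed): NH2–H eclipsed, CN–Br eclipsed, H–Cl eclipsed; 5.4 + 7.4 + 5.1 = 17.9 kJ/mol.
Br at 180° (staggered): NH2–Cl gauche, CN–Br gauche; 2.7 + 2.3 = 5.0 kJ/mol.
Br at 240° (eclipsed): NH2–Cl eclipsed, CN–H eclipsed, H–Br eclipsed; 9.6 + 4.8 + 6.9 = 21.3 kJ/mol.
Br at 300° (staggered): NH2–Br gauche, NH2–Cl gauche, CN–Cl gauche; 2.6 + 2.7 + 2.4 = 7.7 kJ/mol.
The maximum (21.3 kJ/mol) occurs with Br at 240°.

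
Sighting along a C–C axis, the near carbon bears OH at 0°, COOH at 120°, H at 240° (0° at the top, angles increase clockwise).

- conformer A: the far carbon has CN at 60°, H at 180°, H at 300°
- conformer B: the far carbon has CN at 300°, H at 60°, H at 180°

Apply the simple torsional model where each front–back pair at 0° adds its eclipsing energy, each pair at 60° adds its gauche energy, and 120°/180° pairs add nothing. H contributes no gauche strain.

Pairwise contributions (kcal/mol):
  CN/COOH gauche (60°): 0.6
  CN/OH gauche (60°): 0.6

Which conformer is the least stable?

A

A (staggered): OH(0°)/CN(60°) gauche 0.6; COOH(120°)/CN(60°) gauche 0.6 → 1.2 kcal/mol.
B (staggered): OH(0°)/CN(300°) gauche 0.6 → 0.6 kcal/mol.
A has the highest total (1.2 kcal/mol).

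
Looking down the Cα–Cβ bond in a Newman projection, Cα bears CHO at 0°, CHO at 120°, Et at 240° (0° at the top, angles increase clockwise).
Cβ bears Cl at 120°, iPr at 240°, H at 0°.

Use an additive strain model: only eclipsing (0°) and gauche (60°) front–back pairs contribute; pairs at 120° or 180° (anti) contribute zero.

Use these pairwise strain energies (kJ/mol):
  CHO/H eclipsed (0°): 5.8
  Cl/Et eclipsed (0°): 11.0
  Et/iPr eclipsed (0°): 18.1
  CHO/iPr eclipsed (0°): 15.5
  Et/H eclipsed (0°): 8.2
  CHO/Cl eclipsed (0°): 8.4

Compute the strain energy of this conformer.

32.3 kJ/mol

This conformer (eclipsed): CHO(0°)/H(0°) eclipsed 5.8; CHO(120°)/Cl(120°) eclipsed 8.4; Et(240°)/iPr(240°) eclipsed 18.1 → 32.3 kJ/mol.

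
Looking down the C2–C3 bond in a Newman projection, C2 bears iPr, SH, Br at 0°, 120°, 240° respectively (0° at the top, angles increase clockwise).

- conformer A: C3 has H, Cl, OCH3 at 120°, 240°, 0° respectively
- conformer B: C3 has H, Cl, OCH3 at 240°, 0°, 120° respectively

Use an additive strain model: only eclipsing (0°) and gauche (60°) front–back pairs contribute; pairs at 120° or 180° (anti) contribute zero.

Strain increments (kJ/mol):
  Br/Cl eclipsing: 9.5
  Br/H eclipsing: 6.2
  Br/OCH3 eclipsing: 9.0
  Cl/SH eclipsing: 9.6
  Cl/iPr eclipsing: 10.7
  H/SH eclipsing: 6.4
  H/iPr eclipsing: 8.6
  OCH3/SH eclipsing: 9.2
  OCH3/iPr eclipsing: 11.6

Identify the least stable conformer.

A is eclipsed. iPr at 0° is eclipsed with OCH3 at 0° (11.6); SH at 120° is eclipsed with H at 120° (6.4); Br at 240° is eclipsed with Cl at 240° (9.5). Total 27.5 kJ/mol.
B is eclipsed. iPr at 0° is eclipsed with Cl at 0° (10.7); SH at 120° is eclipsed with OCH3 at 120° (9.2); Br at 240° is eclipsed with H at 240° (6.2). Total 26.1 kJ/mol.
A has the highest total (27.5 kJ/mol).

A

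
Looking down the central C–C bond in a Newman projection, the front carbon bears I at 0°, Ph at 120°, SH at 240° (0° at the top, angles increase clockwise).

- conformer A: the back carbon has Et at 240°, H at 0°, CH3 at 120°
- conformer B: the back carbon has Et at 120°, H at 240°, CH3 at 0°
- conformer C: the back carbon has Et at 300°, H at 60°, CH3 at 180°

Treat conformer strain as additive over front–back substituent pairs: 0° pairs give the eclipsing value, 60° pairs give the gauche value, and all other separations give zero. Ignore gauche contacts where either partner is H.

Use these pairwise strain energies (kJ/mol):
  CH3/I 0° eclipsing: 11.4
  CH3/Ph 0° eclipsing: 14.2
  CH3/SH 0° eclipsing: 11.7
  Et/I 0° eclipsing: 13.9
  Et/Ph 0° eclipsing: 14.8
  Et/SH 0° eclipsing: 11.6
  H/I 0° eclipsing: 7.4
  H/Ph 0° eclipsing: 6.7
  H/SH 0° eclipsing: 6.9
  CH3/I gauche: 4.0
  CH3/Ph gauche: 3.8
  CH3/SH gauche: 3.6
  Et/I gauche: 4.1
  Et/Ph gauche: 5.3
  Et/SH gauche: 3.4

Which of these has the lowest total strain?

A (eclipsed): I(0°)/H(0°) eclipsed 7.4; Ph(120°)/CH3(120°) eclipsed 14.2; SH(240°)/Et(240°) eclipsed 11.6 → 33.2 kJ/mol.
B (eclipsed): I(0°)/CH3(0°) eclipsed 11.4; Ph(120°)/Et(120°) eclipsed 14.8; SH(240°)/H(240°) eclipsed 6.9 → 33.1 kJ/mol.
C (staggered): I(0°)/Et(300°) gauche 4.1; Ph(120°)/CH3(180°) gauche 3.8; SH(240°)/Et(300°) gauche 3.4; SH(240°)/CH3(180°) gauche 3.6 → 14.9 kJ/mol.
C has the lowest total (14.9 kJ/mol).

C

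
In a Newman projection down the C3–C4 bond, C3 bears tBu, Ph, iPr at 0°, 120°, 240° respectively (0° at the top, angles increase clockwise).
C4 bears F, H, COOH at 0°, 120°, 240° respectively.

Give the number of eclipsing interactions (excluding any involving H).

2

Non-H eclipsing pairs: tBu(0°)/F(0°); iPr(240°)/COOH(240°) — 2 interactions.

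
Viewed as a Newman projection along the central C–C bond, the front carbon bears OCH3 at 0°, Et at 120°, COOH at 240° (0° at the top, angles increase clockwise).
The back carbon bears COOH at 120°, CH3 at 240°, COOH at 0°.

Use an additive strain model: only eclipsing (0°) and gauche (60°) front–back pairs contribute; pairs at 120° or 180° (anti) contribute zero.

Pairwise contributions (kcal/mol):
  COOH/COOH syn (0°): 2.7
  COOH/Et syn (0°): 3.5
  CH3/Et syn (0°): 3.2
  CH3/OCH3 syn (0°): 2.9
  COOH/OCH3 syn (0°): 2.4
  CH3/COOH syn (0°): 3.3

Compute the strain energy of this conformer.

This conformer (eclipsed): OCH3–COOH eclipsed, Et–COOH eclipsed, COOH–CH3 eclipsed; 2.4 + 3.5 + 3.3 = 9.2 kcal/mol.

9.2 kcal/mol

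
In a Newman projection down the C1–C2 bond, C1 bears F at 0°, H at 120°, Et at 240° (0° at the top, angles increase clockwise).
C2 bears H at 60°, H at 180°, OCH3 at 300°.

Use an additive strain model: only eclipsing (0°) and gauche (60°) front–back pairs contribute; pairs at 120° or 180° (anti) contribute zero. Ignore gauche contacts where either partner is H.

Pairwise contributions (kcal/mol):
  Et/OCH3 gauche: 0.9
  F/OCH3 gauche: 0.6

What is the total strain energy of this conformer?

1.5 kcal/mol

This conformer (staggered): F–OCH3 gauche, Et–OCH3 gauche; 0.6 + 0.9 = 1.5 kcal/mol.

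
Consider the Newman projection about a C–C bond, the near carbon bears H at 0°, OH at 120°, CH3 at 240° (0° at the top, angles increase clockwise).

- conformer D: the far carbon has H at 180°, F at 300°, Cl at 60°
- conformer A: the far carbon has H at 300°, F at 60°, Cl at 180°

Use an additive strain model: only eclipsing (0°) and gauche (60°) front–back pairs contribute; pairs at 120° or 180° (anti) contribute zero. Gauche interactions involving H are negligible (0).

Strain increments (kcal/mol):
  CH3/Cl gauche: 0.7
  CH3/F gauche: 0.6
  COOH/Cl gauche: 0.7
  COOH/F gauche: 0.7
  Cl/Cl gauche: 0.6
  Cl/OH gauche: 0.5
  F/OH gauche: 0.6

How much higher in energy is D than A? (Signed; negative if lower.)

D is staggered. OH at 120° is gauche with Cl at 60° (0.5); CH3 at 240° is gauche with F at 300° (0.6). Total 1.1 kcal/mol.
A is staggered. OH at 120° is gauche with F at 60° (0.6); OH at 120° is gauche with Cl at 180° (0.5); CH3 at 240° is gauche with Cl at 180° (0.7). Total 1.8 kcal/mol.
E(D) − E(A) = 1.1 − 1.8 = -0.7 kcal/mol.

-0.7 kcal/mol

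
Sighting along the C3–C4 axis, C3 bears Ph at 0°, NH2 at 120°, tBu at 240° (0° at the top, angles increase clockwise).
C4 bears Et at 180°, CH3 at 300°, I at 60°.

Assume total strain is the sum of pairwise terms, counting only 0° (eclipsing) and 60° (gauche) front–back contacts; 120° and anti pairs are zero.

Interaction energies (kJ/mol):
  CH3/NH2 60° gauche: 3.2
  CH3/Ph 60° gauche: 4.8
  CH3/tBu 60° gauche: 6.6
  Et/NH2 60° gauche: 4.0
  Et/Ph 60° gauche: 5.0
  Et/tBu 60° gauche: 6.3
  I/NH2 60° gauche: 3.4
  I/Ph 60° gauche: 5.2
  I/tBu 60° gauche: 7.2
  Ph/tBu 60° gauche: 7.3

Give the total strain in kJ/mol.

30.3 kJ/mol

This conformer (staggered): Ph–CH3 gauche, Ph–I gauche, NH2–Et gauche, NH2–I gauche, tBu–Et gauche, tBu–CH3 gauche; 4.8 + 5.2 + 4.0 + 3.4 + 6.3 + 6.6 = 30.3 kJ/mol.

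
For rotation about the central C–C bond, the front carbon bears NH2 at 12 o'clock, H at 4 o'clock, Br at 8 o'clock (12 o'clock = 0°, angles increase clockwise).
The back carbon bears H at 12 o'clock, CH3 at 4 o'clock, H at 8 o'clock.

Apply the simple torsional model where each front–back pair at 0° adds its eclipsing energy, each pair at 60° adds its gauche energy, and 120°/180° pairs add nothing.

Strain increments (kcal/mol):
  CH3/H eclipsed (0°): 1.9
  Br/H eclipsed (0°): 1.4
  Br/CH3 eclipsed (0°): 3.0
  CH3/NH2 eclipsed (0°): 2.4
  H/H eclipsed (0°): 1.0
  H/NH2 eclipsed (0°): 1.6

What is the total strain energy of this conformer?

This conformer (eclipsed): NH2(0°)/H(0°) eclipsed 1.6; H(120°)/CH3(120°) eclipsed 1.9; Br(240°)/H(240°) eclipsed 1.4 → 4.9 kcal/mol.

4.9 kcal/mol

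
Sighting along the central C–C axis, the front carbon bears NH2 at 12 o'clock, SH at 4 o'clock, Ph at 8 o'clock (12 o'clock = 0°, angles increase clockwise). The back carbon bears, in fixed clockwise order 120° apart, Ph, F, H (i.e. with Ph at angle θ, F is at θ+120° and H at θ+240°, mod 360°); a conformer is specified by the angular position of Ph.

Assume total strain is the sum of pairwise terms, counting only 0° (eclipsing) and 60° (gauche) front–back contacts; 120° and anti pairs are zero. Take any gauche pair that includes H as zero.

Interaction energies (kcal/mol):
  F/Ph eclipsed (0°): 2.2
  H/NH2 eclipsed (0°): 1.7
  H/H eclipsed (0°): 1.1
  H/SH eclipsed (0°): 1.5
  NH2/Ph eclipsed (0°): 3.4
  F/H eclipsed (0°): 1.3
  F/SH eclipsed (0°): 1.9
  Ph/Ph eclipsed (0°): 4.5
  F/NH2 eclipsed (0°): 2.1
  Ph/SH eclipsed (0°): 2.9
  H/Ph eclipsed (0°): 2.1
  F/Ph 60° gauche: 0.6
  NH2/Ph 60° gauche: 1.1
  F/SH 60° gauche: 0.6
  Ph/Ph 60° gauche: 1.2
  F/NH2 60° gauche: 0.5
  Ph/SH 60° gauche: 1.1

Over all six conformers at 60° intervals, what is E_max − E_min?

4.7 kcal/mol

Ph at 0° (eclipsed): NH2(0°)/Ph(0°) eclipsed 3.4; SH(120°)/F(120°) eclipsed 1.9; Ph(240°)/H(240°) eclipsed 2.1 → 7.4 kcal/mol.
Ph at 60° (staggered): NH2(0°)/Ph(60°) gauche 1.1; SH(120°)/Ph(60°) gauche 1.1; SH(120°)/F(180°) gauche 0.6; Ph(240°)/F(180°) gauche 0.6 → 3.4 kcal/mol.
Ph at 120° (eclipsed): NH2(0°)/H(0°) eclipsed 1.7; SH(120°)/Ph(120°) eclipsed 2.9; Ph(240°)/F(240°) eclipsed 2.2 → 6.8 kcal/mol.
Ph at 180° (staggered): NH2(0°)/F(300°) gauche 0.5; SH(120°)/Ph(180°) gauche 1.1; Ph(240°)/Ph(180°) gauche 1.2; Ph(240°)/F(300°) gauche 0.6 → 3.4 kcal/mol.
Ph at 240° (eclipsed): NH2(0°)/F(0°) eclipsed 2.1; SH(120°)/H(120°) eclipsed 1.5; Ph(240°)/Ph(240°) eclipsed 4.5 → 8.1 kcal/mol.
Ph at 300° (staggered): NH2(0°)/Ph(300°) gauche 1.1; NH2(0°)/F(60°) gauche 0.5; SH(120°)/F(60°) gauche 0.6; Ph(240°)/Ph(300°) gauche 1.2 → 3.4 kcal/mol.
Max at 240° (8.1 kcal/mol), min at 60° (3.4 kcal/mol); barrier = 4.7 kcal/mol.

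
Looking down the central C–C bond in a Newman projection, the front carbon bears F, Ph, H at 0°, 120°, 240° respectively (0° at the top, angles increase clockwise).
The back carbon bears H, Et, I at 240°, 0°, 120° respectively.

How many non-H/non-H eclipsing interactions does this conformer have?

Non-H eclipsing pairs: F(0°)/Et(0°); Ph(120°)/I(120°) — 2 interactions.

2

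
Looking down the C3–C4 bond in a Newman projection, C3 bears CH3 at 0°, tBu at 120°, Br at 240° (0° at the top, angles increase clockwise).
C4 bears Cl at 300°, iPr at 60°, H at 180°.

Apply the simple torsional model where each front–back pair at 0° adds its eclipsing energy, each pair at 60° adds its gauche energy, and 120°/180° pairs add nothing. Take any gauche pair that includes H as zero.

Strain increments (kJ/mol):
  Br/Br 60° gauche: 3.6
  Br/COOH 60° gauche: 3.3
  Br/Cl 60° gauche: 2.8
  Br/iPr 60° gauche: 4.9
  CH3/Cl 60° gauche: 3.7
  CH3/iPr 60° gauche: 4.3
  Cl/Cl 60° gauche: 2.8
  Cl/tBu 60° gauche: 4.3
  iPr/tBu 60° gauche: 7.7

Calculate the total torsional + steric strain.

18.5 kJ/mol

This conformer (staggered): CH3(0°)/Cl(300°) gauche 3.7; CH3(0°)/iPr(60°) gauche 4.3; tBu(120°)/iPr(60°) gauche 7.7; Br(240°)/Cl(300°) gauche 2.8 → 18.5 kJ/mol.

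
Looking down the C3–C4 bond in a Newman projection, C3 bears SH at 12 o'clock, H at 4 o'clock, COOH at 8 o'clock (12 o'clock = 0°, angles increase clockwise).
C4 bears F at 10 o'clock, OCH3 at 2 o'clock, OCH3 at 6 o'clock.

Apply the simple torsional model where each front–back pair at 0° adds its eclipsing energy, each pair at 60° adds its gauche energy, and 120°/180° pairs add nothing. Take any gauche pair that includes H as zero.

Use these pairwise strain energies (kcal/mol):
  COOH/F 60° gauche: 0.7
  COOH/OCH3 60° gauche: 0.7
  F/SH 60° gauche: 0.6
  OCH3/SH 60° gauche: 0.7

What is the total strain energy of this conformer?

This conformer (staggered): SH(0°)/F(300°) gauche 0.6; SH(0°)/OCH3(60°) gauche 0.7; COOH(240°)/F(300°) gauche 0.7; COOH(240°)/OCH3(180°) gauche 0.7 → 2.7 kcal/mol.

2.7 kcal/mol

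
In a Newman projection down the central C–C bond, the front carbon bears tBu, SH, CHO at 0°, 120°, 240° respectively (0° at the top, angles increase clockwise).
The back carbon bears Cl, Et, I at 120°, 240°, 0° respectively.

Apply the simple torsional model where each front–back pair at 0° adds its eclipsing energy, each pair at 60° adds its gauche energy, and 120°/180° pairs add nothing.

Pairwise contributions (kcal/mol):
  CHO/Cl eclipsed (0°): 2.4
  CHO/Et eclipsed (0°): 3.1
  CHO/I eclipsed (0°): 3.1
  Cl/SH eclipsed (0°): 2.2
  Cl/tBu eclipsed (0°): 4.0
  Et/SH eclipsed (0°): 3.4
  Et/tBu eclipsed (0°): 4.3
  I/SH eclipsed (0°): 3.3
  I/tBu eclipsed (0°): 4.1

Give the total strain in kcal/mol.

This conformer is eclipsed. tBu at 0° is eclipsed with I at 0° (4.1); SH at 120° is eclipsed with Cl at 120° (2.2); CHO at 240° is eclipsed with Et at 240° (3.1). Total 9.4 kcal/mol.

9.4 kcal/mol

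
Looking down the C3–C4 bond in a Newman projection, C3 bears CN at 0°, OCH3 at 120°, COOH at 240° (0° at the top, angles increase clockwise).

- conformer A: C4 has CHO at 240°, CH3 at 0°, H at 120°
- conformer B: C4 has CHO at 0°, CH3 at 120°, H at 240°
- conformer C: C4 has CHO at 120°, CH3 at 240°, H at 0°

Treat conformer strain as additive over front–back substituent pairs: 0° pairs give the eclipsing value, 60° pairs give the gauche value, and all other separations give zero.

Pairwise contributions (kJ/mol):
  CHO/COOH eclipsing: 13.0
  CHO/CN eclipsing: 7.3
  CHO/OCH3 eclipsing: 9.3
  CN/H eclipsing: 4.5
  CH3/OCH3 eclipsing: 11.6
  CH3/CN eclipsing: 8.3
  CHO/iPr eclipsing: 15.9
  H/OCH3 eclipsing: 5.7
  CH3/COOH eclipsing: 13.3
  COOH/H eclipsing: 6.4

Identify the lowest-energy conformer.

B

A (eclipsed): CN(0°)/CH3(0°) eclipsed 8.3; OCH3(120°)/H(120°) eclipsed 5.7; COOH(240°)/CHO(240°) eclipsed 13.0 → 27.0 kJ/mol.
B (eclipsed): CN(0°)/CHO(0°) eclipsed 7.3; OCH3(120°)/CH3(120°) eclipsed 11.6; COOH(240°)/H(240°) eclipsed 6.4 → 25.3 kJ/mol.
C (eclipsed): CN(0°)/H(0°) eclipsed 4.5; OCH3(120°)/CHO(120°) eclipsed 9.3; COOH(240°)/CH3(240°) eclipsed 13.3 → 27.1 kJ/mol.
B has the lowest total (25.3 kJ/mol).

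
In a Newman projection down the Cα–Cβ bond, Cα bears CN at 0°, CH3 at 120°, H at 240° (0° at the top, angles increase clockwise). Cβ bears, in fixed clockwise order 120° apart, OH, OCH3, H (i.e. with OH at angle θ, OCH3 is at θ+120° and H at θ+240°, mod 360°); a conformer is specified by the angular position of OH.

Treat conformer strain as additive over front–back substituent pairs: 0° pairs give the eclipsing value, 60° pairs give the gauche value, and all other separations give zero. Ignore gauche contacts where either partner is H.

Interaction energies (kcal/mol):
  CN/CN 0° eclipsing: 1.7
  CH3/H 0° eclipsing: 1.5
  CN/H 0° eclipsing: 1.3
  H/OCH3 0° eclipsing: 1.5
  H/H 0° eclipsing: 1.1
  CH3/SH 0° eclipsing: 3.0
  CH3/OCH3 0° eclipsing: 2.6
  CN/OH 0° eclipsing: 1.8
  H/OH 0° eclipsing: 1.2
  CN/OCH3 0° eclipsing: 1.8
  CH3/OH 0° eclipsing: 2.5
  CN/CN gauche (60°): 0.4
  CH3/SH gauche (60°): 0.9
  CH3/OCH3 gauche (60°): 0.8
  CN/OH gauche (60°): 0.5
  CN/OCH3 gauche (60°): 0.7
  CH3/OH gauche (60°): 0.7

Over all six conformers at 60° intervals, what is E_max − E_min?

4.1 kcal/mol

OH at 0° is eclipsed. CN at 0° is eclipsed with OH at 0° (1.8); CH3 at 120° is eclipsed with OCH3 at 120° (2.6); H at 240° is eclipsed with H at 240° (1.1). Total 5.5 kcal/mol.
OH at 60° is staggered. CN at 0° is gauche with OH at 60° (0.5); CH3 at 120° is gauche with OH at 60° (0.7); CH3 at 120° is gauche with OCH3 at 180° (0.8). Total 2.0 kcal/mol.
OH at 120° is eclipsed. CN at 0° is eclipsed with H at 0° (1.3); CH3 at 120° is eclipsed with OH at 120° (2.5); H at 240° is eclipsed with OCH3 at 240° (1.5). Total 5.3 kcal/mol.
OH at 180° is staggered. CN at 0° is gauche with OCH3 at 300° (0.7); CH3 at 120° is gauche with OH at 180° (0.7). Total 1.4 kcal/mol.
OH at 240° is eclipsed. CN at 0° is eclipsed with OCH3 at 0° (1.8); CH3 at 120° is eclipsed with H at 120° (1.5); H at 240° is eclipsed with OH at 240° (1.2). Total 4.5 kcal/mol.
OH at 300° is staggered. CN at 0° is gauche with OH at 300° (0.5); CN at 0° is gauche with OCH3 at 60° (0.7); CH3 at 120° is gauche with OCH3 at 60° (0.8). Total 2.0 kcal/mol.
Max at 0° (5.5 kcal/mol), min at 180° (1.4 kcal/mol); barrier = 4.1 kcal/mol.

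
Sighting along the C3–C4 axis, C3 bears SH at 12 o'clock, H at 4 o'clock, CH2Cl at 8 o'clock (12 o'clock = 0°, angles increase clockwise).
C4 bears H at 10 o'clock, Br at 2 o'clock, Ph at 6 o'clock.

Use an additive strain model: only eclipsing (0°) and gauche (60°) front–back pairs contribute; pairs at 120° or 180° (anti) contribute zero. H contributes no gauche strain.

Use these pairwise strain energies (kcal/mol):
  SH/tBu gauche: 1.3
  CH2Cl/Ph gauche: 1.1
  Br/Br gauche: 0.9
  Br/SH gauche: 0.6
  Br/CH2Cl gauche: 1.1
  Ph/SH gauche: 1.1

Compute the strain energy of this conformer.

1.7 kcal/mol

This conformer (staggered): SH–Br gauche, CH2Cl–Ph gauche; 0.6 + 1.1 = 1.7 kcal/mol.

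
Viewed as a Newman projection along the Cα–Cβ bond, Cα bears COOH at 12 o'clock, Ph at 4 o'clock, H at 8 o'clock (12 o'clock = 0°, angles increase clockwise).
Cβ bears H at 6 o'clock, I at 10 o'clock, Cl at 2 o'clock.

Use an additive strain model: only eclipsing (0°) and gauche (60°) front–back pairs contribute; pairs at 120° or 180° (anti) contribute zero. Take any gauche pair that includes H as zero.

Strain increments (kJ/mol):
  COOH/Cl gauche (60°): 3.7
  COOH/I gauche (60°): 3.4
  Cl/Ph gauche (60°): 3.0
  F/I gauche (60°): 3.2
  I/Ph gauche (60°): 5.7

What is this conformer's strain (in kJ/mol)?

This conformer (staggered): COOH(0°)/I(300°) gauche 3.4; COOH(0°)/Cl(60°) gauche 3.7; Ph(120°)/Cl(60°) gauche 3.0 → 10.1 kJ/mol.

10.1 kJ/mol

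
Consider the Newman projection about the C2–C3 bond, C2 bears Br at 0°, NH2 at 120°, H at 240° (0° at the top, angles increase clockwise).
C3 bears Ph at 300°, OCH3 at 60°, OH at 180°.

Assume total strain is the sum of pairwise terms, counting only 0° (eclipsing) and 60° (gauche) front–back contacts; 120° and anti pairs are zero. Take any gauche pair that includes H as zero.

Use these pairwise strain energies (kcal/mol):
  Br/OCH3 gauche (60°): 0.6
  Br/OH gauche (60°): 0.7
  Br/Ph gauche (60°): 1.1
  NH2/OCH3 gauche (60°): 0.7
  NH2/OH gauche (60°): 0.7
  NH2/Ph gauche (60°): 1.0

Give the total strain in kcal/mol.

This conformer is staggered. Br at 0° is gauche with Ph at 300° (1.1); Br at 0° is gauche with OCH3 at 60° (0.6); NH2 at 120° is gauche with OCH3 at 60° (0.7); NH2 at 120° is gauche with OH at 180° (0.7). Total 3.1 kcal/mol.

3.1 kcal/mol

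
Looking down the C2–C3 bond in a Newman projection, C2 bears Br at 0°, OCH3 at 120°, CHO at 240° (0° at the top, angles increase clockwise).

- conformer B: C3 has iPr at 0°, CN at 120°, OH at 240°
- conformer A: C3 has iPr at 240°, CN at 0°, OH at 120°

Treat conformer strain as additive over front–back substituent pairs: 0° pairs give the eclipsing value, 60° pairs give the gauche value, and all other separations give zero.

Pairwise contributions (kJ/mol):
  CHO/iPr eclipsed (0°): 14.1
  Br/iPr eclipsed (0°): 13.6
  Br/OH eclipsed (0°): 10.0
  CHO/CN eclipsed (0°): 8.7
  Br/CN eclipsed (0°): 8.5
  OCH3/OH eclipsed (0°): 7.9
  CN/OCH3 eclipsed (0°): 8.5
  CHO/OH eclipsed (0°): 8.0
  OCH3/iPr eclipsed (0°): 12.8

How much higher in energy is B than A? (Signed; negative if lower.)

B (eclipsed): Br(0°)/iPr(0°) eclipsed 13.6; OCH3(120°)/CN(120°) eclipsed 8.5; CHO(240°)/OH(240°) eclipsed 8.0 → 30.1 kJ/mol.
A (eclipsed): Br(0°)/CN(0°) eclipsed 8.5; OCH3(120°)/OH(120°) eclipsed 7.9; CHO(240°)/iPr(240°) eclipsed 14.1 → 30.5 kJ/mol.
E(B) − E(A) = 30.1 − 30.5 = -0.4 kJ/mol.

-0.4 kJ/mol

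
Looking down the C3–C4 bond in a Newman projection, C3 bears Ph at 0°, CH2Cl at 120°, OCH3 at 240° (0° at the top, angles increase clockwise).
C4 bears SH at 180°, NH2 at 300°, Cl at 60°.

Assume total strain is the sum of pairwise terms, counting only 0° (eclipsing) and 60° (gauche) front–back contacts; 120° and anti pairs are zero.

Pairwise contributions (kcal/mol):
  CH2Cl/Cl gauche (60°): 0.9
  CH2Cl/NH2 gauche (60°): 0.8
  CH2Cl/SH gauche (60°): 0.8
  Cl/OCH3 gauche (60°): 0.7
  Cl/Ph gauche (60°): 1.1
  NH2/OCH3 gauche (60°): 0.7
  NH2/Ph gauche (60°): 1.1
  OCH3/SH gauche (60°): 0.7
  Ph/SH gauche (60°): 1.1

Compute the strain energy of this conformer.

This conformer (staggered): Ph–NH2 gauche, Ph–Cl gauche, CH2Cl–SH gauche, CH2Cl–Cl gauche, OCH3–SH gauche, OCH3–NH2 gauche; 1.1 + 1.1 + 0.8 + 0.9 + 0.7 + 0.7 = 5.3 kcal/mol.

5.3 kcal/mol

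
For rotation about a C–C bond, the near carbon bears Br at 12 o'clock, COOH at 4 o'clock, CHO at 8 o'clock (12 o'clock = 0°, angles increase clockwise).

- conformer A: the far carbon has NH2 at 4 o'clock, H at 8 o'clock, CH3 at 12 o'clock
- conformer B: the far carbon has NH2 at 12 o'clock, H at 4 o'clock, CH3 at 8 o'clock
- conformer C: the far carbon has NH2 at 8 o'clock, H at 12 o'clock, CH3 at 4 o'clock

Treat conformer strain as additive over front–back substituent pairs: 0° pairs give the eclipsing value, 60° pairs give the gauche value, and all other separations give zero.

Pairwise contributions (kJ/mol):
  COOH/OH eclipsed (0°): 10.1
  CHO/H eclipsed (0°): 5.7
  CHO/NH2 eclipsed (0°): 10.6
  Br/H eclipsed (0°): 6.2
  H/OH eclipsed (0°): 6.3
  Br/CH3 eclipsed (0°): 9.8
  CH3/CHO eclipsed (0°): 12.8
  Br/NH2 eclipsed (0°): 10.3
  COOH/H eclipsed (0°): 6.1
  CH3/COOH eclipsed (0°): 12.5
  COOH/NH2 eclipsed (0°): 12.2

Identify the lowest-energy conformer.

A

A (eclipsed): Br(0°)/CH3(0°) eclipsed 9.8; COOH(120°)/NH2(120°) eclipsed 12.2; CHO(240°)/H(240°) eclipsed 5.7 → 27.7 kJ/mol.
B (eclipsed): Br(0°)/NH2(0°) eclipsed 10.3; COOH(120°)/H(120°) eclipsed 6.1; CHO(240°)/CH3(240°) eclipsed 12.8 → 29.2 kJ/mol.
C (eclipsed): Br(0°)/H(0°) eclipsed 6.2; COOH(120°)/CH3(120°) eclipsed 12.5; CHO(240°)/NH2(240°) eclipsed 10.6 → 29.3 kJ/mol.
A has the lowest total (27.7 kJ/mol).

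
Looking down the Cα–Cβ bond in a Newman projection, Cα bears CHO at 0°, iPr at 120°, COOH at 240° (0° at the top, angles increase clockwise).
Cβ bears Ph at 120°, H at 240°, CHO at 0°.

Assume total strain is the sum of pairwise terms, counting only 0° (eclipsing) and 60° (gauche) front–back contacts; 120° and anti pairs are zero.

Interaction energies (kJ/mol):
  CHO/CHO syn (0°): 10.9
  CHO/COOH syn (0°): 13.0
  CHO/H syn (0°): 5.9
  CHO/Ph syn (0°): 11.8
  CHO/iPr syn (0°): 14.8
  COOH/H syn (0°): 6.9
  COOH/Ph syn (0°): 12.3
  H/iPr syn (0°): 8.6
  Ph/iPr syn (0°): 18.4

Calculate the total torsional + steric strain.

This conformer (eclipsed): CHO(0°)/CHO(0°) eclipsed 10.9; iPr(120°)/Ph(120°) eclipsed 18.4; COOH(240°)/H(240°) eclipsed 6.9 → 36.2 kJ/mol.

36.2 kJ/mol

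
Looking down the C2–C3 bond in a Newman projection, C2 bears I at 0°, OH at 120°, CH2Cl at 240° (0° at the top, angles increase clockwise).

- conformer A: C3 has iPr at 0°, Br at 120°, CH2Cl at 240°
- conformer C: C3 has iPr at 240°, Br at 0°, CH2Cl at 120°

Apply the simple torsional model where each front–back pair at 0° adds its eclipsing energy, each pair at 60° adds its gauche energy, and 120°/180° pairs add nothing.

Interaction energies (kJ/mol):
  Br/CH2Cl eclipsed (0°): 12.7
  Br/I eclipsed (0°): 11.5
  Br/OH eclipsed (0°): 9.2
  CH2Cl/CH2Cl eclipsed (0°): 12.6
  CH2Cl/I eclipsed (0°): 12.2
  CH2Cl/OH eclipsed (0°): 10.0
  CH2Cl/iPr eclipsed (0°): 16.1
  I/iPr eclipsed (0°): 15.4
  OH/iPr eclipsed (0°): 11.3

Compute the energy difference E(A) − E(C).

A (eclipsed): I(0°)/iPr(0°) eclipsed 15.4; OH(120°)/Br(120°) eclipsed 9.2; CH2Cl(240°)/CH2Cl(240°) eclipsed 12.6 → 37.2 kJ/mol.
C (eclipsed): I(0°)/Br(0°) eclipsed 11.5; OH(120°)/CH2Cl(120°) eclipsed 10.0; CH2Cl(240°)/iPr(240°) eclipsed 16.1 → 37.6 kJ/mol.
E(A) − E(C) = 37.2 − 37.6 = -0.4 kJ/mol.

-0.4 kJ/mol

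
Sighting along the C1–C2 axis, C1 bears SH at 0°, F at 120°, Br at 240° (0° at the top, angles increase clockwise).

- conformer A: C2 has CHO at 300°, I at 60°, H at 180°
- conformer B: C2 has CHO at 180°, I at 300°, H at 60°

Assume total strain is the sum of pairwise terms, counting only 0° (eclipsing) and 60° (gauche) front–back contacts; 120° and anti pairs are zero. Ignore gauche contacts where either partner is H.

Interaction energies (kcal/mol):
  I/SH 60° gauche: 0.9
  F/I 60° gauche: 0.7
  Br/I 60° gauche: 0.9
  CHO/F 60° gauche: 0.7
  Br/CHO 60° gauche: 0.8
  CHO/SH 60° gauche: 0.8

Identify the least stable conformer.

A (staggered): SH–CHO gauche, SH–I gauche, F–I gauche, Br–CHO gauche; 0.8 + 0.9 + 0.7 + 0.8 = 3.2 kcal/mol.
B (staggered): SH–I gauche, F–CHO gauche, Br–CHO gauche, Br–I gauche; 0.9 + 0.7 + 0.8 + 0.9 = 3.3 kcal/mol.
B has the highest total (3.3 kcal/mol).

B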